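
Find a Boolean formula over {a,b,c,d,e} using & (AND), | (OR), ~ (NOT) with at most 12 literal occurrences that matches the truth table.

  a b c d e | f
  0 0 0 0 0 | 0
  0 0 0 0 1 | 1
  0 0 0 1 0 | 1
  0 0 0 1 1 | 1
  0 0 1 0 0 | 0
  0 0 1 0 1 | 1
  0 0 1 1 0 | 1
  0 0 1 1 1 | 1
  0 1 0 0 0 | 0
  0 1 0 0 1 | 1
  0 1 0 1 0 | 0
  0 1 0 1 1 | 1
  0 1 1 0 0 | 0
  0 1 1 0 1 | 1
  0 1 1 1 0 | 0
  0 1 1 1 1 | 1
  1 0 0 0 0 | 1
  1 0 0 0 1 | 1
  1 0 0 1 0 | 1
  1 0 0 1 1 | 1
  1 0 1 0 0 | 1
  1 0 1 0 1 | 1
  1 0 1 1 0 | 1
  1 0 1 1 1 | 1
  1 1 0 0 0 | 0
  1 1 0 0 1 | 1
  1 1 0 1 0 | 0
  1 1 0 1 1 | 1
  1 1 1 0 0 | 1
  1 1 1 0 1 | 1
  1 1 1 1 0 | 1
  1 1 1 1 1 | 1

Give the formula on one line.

(((d | a) & ((~b | (a & e)) | (a & (c & b)))) | e)

  (d | a) = 00110011001100111111111111111111
  ~b = 11111111000000001111111100000000
  (a & e) = 00000000000000000101010101010101
  (~b | (a & e)) = 11111111000000001111111101010101
  (c & b) = 00000000000011110000000000001111
  (a & (c & b)) = 00000000000000000000000000001111
  ((~b | (a & e)) | (a & (c & b))) = 11111111000000001111111101011111
  ((d | a) & ((~b | (a & e)) | (a & (c & b)))) = 00110011000000001111111101011111
  (((d | a) & ((~b | (a & e)) | (a & (c & b)))) | e) = 01110111010101011111111101011111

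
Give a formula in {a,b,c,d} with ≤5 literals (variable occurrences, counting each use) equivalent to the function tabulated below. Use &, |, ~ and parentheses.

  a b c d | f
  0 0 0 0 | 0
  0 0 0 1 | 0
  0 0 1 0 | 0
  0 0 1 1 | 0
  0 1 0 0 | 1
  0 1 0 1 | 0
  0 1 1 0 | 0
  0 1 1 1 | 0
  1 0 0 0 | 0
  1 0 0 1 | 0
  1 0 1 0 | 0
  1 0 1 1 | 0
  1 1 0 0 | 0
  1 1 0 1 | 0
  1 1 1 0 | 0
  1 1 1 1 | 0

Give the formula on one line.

  ~d = 1010101010101010
  ~c = 1100110011001100
  ~a = 1111111100000000
  (d | ~a) = 1111111101010101
  ((d | ~a) & b) = 0000111100000101
  (~c & ((d | ~a) & b)) = 0000110000000100
  (~d & (~c & ((d | ~a) & b))) = 0000100000000000

(~d & (~c & ((d | ~a) & b)))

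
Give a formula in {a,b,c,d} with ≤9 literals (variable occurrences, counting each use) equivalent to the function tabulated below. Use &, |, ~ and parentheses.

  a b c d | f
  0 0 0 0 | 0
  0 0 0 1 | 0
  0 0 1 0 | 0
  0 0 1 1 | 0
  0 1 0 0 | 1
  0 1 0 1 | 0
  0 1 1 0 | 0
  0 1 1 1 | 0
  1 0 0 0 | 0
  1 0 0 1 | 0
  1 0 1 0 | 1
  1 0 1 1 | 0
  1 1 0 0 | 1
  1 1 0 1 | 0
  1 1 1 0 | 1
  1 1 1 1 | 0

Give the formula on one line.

((~c | (a & ~d)) & ((~d & b) | (c & a)))

  ~c = 1100110011001100
  ~d = 1010101010101010
  (a & ~d) = 0000000010101010
  (~c | (a & ~d)) = 1100110011101110
  (~d & b) = 0000101000001010
  (c & a) = 0000000000110011
  ((~d & b) | (c & a)) = 0000101000111011
  ((~c | (a & ~d)) & ((~d & b) | (c & a))) = 0000100000101010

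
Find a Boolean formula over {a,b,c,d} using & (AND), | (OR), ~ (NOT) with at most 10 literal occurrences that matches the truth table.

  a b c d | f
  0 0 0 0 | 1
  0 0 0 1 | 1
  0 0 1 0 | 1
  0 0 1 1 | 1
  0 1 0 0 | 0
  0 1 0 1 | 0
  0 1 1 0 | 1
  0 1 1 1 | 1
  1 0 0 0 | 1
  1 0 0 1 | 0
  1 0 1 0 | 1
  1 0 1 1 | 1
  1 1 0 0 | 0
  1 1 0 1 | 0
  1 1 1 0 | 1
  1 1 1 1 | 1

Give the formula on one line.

((((a | (~d | ~c)) | b) & c) | ((~d | ~a) & ~b))

  ~d = 1010101010101010
  ~c = 1100110011001100
  (~d | ~c) = 1110111011101110
  (a | (~d | ~c)) = 1110111011111111
  ((a | (~d | ~c)) | b) = 1110111111111111
  (((a | (~d | ~c)) | b) & c) = 0010001100110011
  ~a = 1111111100000000
  (~d | ~a) = 1111111110101010
  ~b = 1111000011110000
  ((~d | ~a) & ~b) = 1111000010100000
  ((((a | (~d | ~c)) | b) & c) | ((~d | ~a) & ~b)) = 1111001110110011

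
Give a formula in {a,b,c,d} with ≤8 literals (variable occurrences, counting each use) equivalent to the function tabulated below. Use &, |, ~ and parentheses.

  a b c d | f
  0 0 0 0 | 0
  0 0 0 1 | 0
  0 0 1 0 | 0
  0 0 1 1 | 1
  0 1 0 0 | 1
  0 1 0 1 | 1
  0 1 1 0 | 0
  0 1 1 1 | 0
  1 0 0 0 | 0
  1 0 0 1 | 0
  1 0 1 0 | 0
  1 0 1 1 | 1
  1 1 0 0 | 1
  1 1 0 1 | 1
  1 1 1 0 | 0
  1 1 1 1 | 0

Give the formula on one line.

((b & ~c) | (((~c | (c & ~b)) & c) & (d & c)))

  ~c = 1100110011001100
  (b & ~c) = 0000110000001100
  ~b = 1111000011110000
  (c & ~b) = 0011000000110000
  (~c | (c & ~b)) = 1111110011111100
  ((~c | (c & ~b)) & c) = 0011000000110000
  (d & c) = 0001000100010001
  (((~c | (c & ~b)) & c) & (d & c)) = 0001000000010000
  ((b & ~c) | (((~c | (c & ~b)) & c) & (d & c))) = 0001110000011100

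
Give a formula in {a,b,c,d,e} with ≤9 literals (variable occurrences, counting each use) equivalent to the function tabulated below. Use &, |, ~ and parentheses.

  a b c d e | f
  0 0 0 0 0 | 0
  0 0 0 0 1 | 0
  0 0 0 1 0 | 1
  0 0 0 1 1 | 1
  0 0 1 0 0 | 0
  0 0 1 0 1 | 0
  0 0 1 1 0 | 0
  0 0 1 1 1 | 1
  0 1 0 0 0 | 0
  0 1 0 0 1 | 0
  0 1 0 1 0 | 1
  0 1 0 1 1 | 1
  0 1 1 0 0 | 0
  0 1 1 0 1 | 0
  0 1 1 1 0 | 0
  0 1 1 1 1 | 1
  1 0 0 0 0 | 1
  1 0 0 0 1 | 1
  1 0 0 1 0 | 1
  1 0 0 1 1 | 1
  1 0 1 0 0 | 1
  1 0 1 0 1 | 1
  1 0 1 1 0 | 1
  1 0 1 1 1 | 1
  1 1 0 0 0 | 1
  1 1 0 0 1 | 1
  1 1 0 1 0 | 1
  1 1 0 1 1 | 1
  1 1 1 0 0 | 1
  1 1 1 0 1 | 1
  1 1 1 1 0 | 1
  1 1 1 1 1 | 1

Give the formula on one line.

  ~c = 11110000111100001111000011110000
  (d | b) = 00110011111111110011001111111111
  (~c & (d | b)) = 00110000111100000011000011110000
  (d & (~c & (d | b))) = 00110000001100000011000000110000
  ((d & (~c & (d | b))) | a) = 00110000001100001111111111111111
  (e & d) = 00010001000100010001000100010001
  (((d & (~c & (d | b))) | a) | (e & d)) = 00110001001100011111111111111111

(((d & (~c & (d | b))) | a) | (e & d))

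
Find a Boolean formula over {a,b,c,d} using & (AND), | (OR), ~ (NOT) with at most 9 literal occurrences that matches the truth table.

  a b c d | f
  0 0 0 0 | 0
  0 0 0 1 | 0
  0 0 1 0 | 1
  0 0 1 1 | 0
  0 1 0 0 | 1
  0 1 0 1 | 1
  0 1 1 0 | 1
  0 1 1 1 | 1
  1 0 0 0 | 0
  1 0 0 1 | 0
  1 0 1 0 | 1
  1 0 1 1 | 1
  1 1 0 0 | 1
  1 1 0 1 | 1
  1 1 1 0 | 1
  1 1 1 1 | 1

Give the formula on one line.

((b | c) & ((~c | (~d | b)) | (c & a)))

  (b | c) = 0011111100111111
  ~c = 1100110011001100
  ~d = 1010101010101010
  (~d | b) = 1010111110101111
  (~c | (~d | b)) = 1110111111101111
  (c & a) = 0000000000110011
  ((~c | (~d | b)) | (c & a)) = 1110111111111111
  ((b | c) & ((~c | (~d | b)) | (c & a))) = 0010111100111111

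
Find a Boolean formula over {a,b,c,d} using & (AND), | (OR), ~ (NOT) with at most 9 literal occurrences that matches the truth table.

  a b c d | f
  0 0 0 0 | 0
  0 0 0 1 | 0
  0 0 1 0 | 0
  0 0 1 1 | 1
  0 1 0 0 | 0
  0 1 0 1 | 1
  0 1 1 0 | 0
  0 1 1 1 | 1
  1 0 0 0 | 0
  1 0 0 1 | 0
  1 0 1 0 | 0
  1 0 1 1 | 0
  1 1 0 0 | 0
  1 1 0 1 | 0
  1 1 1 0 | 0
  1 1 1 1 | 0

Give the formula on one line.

  ~a = 1111111100000000
  (~a & d) = 0101010100000000
  (d & c) = 0001000100010001
  ~c = 1100110011001100
  (a & ~c) = 0000000011001100
  ((a & ~c) | b) = 0000111111001111
  (((a & ~c) | b) & ~c) = 0000110011001100
  ~d = 1010101010101010
  ((((a & ~c) | b) & ~c) | ~d) = 1010111011101110
  ((d & c) | ((((a & ~c) | b) & ~c) | ~d)) = 1011111111111111
  ((~a & d) & ((d & c) | ((((a & ~c) | b) & ~c) | ~d))) = 0001010100000000

((~a & d) & ((d & c) | ((((a & ~c) | b) & ~c) | ~d)))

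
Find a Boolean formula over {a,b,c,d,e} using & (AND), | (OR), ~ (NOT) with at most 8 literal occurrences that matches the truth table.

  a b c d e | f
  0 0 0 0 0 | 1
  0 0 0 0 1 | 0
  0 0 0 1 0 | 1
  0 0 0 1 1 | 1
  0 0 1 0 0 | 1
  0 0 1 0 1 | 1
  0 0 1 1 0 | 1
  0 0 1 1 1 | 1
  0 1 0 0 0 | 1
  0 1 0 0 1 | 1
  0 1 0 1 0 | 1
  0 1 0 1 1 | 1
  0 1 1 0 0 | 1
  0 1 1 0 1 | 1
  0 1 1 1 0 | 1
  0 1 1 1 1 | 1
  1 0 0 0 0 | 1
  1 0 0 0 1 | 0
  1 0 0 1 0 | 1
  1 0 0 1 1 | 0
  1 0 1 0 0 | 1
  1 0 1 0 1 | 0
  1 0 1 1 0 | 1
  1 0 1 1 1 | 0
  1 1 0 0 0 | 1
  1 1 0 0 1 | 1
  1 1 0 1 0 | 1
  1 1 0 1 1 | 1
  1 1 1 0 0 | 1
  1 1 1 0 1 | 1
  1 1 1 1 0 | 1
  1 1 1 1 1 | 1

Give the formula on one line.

(((~e | (d | c)) & (~e | ~a)) | b)

  ~e = 10101010101010101010101010101010
  (d | c) = 00111111001111110011111100111111
  (~e | (d | c)) = 10111111101111111011111110111111
  ~a = 11111111111111110000000000000000
  (~e | ~a) = 11111111111111111010101010101010
  ((~e | (d | c)) & (~e | ~a)) = 10111111101111111010101010101010
  (((~e | (d | c)) & (~e | ~a)) | b) = 10111111111111111010101011111111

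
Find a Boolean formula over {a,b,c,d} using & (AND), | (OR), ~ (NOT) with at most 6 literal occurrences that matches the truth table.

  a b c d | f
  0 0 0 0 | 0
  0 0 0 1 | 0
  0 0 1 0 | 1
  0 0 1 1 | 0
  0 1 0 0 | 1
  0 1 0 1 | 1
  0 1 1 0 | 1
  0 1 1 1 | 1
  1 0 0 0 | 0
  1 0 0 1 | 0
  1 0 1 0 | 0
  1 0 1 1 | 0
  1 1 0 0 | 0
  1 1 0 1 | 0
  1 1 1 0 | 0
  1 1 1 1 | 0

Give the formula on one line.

  ~d = 1010101010101010
  ~a = 1111111100000000
  (~a & c) = 0011001100000000
  (~d & (~a & c)) = 0010001000000000
  (b & ~a) = 0000111100000000
  ((~d & (~a & c)) | (b & ~a)) = 0010111100000000

((~d & (~a & c)) | (b & ~a))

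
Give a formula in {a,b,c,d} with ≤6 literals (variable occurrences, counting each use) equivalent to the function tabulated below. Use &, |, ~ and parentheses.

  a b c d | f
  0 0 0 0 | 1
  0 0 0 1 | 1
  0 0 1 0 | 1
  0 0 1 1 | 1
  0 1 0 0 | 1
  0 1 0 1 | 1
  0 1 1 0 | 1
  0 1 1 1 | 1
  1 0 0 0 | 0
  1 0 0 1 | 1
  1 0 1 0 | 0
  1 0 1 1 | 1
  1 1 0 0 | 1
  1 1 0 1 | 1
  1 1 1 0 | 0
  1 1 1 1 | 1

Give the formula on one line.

(~a | (d | (b & ~c)))

  ~a = 1111111100000000
  ~c = 1100110011001100
  (b & ~c) = 0000110000001100
  (d | (b & ~c)) = 0101110101011101
  (~a | (d | (b & ~c))) = 1111111101011101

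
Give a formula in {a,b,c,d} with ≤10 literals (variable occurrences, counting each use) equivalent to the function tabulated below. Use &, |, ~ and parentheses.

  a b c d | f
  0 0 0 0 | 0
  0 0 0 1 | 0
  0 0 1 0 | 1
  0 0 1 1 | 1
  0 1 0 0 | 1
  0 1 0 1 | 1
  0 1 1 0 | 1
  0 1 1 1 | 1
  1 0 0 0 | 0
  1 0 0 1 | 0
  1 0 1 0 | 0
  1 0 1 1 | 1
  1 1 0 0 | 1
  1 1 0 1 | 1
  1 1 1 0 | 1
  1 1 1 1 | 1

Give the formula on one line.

  (b & a) = 0000000000001111
  ~a = 1111111100000000
  (d | ~a) = 1111111101010101
  (c & (d | ~a)) = 0011001100010001
  ((b & a) | (c & (d | ~a))) = 0011001100011111
  ~d = 1010101010101010
  (~d | ~a) = 1111111110101010
  (b & (~d | ~a)) = 0000111100001010
  (((b & a) | (c & (d | ~a))) | (b & (~d | ~a))) = 0011111100011111

(((b & a) | (c & (d | ~a))) | (b & (~d | ~a)))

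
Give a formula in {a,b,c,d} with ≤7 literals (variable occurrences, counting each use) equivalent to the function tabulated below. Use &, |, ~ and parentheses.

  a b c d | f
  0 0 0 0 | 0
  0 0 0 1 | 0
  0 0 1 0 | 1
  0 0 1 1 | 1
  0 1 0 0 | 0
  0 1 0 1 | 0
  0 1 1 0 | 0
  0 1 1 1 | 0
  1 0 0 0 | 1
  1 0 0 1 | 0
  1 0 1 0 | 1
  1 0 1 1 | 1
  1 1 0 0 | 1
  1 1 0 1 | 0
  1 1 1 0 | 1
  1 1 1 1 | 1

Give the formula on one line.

((~d & a) | ((~b | a) & c))

  ~d = 1010101010101010
  (~d & a) = 0000000010101010
  ~b = 1111000011110000
  (~b | a) = 1111000011111111
  ((~b | a) & c) = 0011000000110011
  ((~d & a) | ((~b | a) & c)) = 0011000010111011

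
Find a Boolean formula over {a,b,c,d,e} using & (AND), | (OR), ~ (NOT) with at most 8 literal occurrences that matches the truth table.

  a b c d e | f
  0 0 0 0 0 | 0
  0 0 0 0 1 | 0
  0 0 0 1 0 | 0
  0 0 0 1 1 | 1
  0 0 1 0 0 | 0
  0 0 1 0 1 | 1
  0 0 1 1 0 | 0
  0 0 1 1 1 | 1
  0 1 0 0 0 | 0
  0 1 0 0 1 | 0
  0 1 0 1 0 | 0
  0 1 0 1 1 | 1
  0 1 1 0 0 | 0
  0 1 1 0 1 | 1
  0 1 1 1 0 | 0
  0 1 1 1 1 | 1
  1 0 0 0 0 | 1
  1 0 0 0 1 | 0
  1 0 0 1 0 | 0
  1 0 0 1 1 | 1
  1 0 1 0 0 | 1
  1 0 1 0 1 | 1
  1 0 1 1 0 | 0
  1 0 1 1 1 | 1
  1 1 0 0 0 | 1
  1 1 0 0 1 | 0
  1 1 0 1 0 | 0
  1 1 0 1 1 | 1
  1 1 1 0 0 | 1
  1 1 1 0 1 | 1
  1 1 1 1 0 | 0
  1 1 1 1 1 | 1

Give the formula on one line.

(((d | c) & e) | (~e & (a & ~d)))

  (d | c) = 00111111001111110011111100111111
  ((d | c) & e) = 00010101000101010001010100010101
  ~e = 10101010101010101010101010101010
  ~d = 11001100110011001100110011001100
  (a & ~d) = 00000000000000001100110011001100
  (~e & (a & ~d)) = 00000000000000001000100010001000
  (((d | c) & e) | (~e & (a & ~d))) = 00010101000101011001110110011101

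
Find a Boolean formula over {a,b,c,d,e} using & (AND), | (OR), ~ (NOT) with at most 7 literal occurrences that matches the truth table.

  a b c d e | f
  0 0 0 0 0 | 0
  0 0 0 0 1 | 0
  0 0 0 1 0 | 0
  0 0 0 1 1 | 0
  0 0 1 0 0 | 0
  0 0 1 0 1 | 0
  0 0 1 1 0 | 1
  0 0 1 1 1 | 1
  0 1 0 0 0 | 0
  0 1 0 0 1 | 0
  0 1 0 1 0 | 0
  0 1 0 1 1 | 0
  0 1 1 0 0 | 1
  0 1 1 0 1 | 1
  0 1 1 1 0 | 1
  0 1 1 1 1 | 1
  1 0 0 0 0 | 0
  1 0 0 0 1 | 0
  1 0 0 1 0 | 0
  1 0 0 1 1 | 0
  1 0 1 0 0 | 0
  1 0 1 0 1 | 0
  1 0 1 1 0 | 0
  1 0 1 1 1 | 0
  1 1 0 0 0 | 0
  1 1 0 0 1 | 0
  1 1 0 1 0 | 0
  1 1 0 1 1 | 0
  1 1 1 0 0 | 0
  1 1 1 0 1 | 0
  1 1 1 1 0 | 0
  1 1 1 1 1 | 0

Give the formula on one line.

((((~c & a) | (b | d)) & (a | c)) & ~a)

  ~c = 11110000111100001111000011110000
  (~c & a) = 00000000000000001111000011110000
  (b | d) = 00110011111111110011001111111111
  ((~c & a) | (b | d)) = 00110011111111111111001111111111
  (a | c) = 00001111000011111111111111111111
  (((~c & a) | (b | d)) & (a | c)) = 00000011000011111111001111111111
  ~a = 11111111111111110000000000000000
  ((((~c & a) | (b | d)) & (a | c)) & ~a) = 00000011000011110000000000000000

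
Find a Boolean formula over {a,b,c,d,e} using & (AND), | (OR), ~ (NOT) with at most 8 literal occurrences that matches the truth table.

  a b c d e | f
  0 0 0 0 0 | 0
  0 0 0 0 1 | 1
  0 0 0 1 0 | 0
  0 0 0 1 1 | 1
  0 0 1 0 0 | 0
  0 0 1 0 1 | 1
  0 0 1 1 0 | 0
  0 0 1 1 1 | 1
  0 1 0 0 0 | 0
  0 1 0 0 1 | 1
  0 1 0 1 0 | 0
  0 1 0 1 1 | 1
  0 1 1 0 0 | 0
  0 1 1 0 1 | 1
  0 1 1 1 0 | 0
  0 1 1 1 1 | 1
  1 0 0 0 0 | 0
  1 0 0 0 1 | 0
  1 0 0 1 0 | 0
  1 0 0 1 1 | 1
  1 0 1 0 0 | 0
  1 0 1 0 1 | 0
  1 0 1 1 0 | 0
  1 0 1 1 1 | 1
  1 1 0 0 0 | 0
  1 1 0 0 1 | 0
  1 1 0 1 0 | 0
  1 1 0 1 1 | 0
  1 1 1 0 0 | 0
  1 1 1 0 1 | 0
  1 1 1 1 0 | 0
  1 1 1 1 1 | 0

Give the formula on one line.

((e & ~a) | ((e & ~b) & d))

  ~a = 11111111111111110000000000000000
  (e & ~a) = 01010101010101010000000000000000
  ~b = 11111111000000001111111100000000
  (e & ~b) = 01010101000000000101010100000000
  ((e & ~b) & d) = 00010001000000000001000100000000
  ((e & ~a) | ((e & ~b) & d)) = 01010101010101010001000100000000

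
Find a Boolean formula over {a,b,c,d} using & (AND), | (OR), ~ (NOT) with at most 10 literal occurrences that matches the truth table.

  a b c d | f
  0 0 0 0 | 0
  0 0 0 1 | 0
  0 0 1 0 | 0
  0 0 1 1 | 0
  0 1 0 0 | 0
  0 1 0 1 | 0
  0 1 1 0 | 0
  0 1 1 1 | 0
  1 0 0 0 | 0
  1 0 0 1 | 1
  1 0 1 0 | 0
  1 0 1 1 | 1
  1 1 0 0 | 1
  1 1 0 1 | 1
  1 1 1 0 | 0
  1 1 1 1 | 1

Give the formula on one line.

  ~c = 1100110011001100
  (~c | d) = 1101110111011101
  ~d = 1010101010101010
  (a & ~d) = 0000000010101010
  (c | (a & ~d)) = 0011001110111011
  (b & (c | (a & ~d))) = 0000001100001011
  (d | (b & (c | (a & ~d)))) = 0101011101011111
  (a & (d | (b & (c | (a & ~d))))) = 0000000001011111
  ((~c | d) & (a & (d | (b & (c | (a & ~d)))))) = 0000000001011101

((~c | d) & (a & (d | (b & (c | (a & ~d))))))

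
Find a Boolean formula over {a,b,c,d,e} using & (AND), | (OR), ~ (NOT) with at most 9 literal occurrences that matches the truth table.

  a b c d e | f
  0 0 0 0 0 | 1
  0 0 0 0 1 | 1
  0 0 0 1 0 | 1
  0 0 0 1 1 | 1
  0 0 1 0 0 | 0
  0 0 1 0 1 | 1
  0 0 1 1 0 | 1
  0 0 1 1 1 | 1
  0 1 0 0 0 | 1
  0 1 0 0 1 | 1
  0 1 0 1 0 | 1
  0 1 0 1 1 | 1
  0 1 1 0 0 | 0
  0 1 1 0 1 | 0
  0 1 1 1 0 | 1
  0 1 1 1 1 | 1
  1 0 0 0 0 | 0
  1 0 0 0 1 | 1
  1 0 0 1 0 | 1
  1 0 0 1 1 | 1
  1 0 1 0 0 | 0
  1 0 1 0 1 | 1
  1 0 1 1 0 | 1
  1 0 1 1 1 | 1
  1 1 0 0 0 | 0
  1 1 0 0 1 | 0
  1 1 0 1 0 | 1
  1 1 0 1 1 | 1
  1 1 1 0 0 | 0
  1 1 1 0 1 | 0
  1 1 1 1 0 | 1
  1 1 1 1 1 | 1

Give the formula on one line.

  ~c = 11110000111100001111000011110000
  ~a = 11111111111111110000000000000000
  (~c & ~a) = 11110000111100000000000000000000
  (b & d) = 00000000001100110000000000110011
  ((~c & ~a) | (b & d)) = 11110000111100110000000000110011
  ~b = 11111111000000001111111100000000
  (e | d) = 01110111011101110111011101110111
  (~b & (e | d)) = 01110111000000000111011100000000
  (((~c & ~a) | (b & d)) | (~b & (e | d))) = 11110111111100110111011100110011

(((~c & ~a) | (b & d)) | (~b & (e | d)))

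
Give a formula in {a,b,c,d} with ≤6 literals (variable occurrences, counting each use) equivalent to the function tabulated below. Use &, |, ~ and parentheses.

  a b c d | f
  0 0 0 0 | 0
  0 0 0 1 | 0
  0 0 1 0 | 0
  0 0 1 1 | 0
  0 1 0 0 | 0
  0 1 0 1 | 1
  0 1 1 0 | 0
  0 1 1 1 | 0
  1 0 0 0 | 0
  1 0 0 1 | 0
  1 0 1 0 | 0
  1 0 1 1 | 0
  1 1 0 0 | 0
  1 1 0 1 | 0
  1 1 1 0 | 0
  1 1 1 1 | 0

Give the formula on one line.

  ~a = 1111111100000000
  ~c = 1100110011001100
  (~a & ~c) = 1100110000000000
  (b & d) = 0000010100000101
  ((~a & ~c) & (b & d)) = 0000010000000000

((~a & ~c) & (b & d))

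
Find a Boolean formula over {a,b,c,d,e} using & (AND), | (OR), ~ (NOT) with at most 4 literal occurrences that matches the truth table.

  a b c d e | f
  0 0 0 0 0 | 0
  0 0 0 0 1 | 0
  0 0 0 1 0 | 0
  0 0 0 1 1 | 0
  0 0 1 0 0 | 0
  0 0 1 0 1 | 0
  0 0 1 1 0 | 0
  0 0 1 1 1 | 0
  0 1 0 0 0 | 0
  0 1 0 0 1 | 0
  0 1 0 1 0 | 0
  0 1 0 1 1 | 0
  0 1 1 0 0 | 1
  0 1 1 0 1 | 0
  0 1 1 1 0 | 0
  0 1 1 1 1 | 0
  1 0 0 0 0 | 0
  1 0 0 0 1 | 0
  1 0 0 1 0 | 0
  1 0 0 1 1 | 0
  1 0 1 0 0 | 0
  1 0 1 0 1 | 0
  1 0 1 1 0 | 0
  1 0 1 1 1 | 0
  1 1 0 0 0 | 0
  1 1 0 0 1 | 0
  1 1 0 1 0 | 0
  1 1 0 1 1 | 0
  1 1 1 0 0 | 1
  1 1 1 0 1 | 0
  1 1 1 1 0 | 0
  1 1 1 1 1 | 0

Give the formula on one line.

  ~e = 10101010101010101010101010101010
  ~d = 11001100110011001100110011001100
  (~e & ~d) = 10001000100010001000100010001000
  (b & c) = 00000000000011110000000000001111
  ((~e & ~d) & (b & c)) = 00000000000010000000000000001000

((~e & ~d) & (b & c))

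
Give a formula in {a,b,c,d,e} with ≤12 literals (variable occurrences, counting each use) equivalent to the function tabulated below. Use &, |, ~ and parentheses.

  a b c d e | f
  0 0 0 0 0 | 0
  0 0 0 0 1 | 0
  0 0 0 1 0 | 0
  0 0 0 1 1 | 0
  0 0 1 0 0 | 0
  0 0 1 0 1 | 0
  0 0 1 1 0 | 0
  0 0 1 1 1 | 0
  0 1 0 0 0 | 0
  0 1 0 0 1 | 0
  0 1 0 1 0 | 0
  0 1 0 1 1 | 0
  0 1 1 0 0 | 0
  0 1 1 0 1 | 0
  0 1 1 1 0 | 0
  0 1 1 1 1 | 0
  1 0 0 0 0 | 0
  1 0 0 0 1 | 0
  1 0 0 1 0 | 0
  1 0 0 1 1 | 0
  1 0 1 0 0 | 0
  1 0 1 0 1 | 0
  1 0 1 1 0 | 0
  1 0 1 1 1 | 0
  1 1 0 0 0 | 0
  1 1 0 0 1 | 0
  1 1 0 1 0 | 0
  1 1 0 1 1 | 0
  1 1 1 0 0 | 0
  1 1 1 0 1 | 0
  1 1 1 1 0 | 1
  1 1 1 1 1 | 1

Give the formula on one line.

  (a & b) = 00000000000000000000000011111111
  ((a & b) & d) = 00000000000000000000000000110011
  ~a = 11111111111111110000000000000000
  (~a | c) = 11111111111111110000111100001111
  (d & (~a | c)) = 00110011001100110000001100000011
  (c & e) = 00000101000001010000010100000101
  ((c & e) & b) = 00000000000001010000000000000101
  ((d & (~a | c)) | ((c & e) & b)) = 00110011001101110000001100000111
  (((a & b) & d) & ((d & (~a | c)) | ((c & e) & b))) = 00000000000000000000000000000011

(((a & b) & d) & ((d & (~a | c)) | ((c & e) & b)))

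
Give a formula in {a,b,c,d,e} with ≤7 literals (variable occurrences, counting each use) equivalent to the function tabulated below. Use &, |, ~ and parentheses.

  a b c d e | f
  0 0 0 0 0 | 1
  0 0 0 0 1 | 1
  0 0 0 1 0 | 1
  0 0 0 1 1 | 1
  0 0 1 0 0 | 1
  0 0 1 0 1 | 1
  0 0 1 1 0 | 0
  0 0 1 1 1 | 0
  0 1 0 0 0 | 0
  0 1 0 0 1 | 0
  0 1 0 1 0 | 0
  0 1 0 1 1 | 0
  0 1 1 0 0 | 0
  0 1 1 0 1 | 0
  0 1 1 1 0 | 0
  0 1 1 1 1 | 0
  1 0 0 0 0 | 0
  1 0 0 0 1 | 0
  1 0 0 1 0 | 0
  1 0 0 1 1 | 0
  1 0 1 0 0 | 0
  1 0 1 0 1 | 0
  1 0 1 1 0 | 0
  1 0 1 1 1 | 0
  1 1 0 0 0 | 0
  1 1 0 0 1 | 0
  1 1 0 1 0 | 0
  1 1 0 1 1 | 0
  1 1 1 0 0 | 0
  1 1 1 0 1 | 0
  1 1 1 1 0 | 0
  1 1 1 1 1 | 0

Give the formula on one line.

  ~a = 11111111111111110000000000000000
  ~b = 11111111000000001111111100000000
  (~a & ~b) = 11111111000000000000000000000000
  ~c = 11110000111100001111000011110000
  ~d = 11001100110011001100110011001100
  ~e = 10101010101010101010101010101010
  (~d & ~e) = 10001000100010001000100010001000
  (~c | (~d & ~e)) = 11111000111110001111100011111000
  ((~c | (~d & ~e)) | ~d) = 11111100111111001111110011111100
  ((~a & ~b) & ((~c | (~d & ~e)) | ~d)) = 11111100000000000000000000000000

((~a & ~b) & ((~c | (~d & ~e)) | ~d))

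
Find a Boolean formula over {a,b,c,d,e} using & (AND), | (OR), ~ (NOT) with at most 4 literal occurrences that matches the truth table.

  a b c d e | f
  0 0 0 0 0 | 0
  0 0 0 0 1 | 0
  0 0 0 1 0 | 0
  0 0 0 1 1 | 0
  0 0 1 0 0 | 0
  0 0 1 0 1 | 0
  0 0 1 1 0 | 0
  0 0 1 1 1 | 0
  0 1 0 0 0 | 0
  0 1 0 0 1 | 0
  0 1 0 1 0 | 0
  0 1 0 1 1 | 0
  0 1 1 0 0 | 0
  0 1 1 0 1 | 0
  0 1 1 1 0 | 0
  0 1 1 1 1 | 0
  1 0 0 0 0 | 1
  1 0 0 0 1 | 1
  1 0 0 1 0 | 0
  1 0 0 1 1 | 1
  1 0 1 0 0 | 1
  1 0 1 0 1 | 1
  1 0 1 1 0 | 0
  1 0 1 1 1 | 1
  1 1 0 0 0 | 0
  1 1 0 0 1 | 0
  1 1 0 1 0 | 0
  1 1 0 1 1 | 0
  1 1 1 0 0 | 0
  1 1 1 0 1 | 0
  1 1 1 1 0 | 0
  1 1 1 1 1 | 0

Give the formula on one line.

(((~d | e) & a) & ~b)

  ~d = 11001100110011001100110011001100
  (~d | e) = 11011101110111011101110111011101
  ((~d | e) & a) = 00000000000000001101110111011101
  ~b = 11111111000000001111111100000000
  (((~d | e) & a) & ~b) = 00000000000000001101110100000000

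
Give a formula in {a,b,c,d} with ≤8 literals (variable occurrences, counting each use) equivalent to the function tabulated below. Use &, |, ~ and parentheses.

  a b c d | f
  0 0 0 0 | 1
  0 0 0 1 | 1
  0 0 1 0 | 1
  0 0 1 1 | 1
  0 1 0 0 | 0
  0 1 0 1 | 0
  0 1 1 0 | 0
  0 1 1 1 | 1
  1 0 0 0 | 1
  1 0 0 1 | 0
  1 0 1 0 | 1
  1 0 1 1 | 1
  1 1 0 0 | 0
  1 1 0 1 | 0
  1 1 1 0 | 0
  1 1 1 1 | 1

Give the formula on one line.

  ~d = 1010101010101010
  ~a = 1111111100000000
  (~d | ~a) = 1111111110101010
  ~b = 1111000011110000
  ((~d | ~a) & ~b) = 1111000010100000
  (c & d) = 0001000100010001
  (((~d | ~a) & ~b) | (c & d)) = 1111000110110001

(((~d | ~a) & ~b) | (c & d))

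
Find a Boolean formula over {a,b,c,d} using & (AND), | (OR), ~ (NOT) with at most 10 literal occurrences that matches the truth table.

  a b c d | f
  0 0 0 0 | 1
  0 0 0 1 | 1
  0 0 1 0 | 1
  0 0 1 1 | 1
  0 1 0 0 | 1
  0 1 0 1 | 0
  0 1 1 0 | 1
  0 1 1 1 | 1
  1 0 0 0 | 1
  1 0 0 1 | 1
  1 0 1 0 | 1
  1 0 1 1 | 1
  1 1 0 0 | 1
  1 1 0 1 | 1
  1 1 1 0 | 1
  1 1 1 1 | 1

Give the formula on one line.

((a | (c | ~d)) | (((~b | c) & ~a) | c))

  ~d = 1010101010101010
  (c | ~d) = 1011101110111011
  (a | (c | ~d)) = 1011101111111111
  ~b = 1111000011110000
  (~b | c) = 1111001111110011
  ~a = 1111111100000000
  ((~b | c) & ~a) = 1111001100000000
  (((~b | c) & ~a) | c) = 1111001100110011
  ((a | (c | ~d)) | (((~b | c) & ~a) | c)) = 1111101111111111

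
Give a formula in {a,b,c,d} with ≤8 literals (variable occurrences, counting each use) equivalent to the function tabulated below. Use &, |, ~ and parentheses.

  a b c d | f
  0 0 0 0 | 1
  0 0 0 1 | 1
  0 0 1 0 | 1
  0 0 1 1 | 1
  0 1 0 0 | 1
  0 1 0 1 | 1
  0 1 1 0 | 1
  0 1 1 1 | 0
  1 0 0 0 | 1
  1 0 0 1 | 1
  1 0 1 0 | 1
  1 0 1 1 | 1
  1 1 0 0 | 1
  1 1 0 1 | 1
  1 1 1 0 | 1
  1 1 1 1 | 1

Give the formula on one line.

  ~c = 1100110011001100
  (d & a) = 0000000001010101
  ~d = 1010101010101010
  (c | ~d) = 1011101110111011
  ((d & a) & (c | ~d)) = 0000000000010001
  (~c | ((d & a) & (c | ~d))) = 1100110011011101
  ~b = 1111000011110000
  (~b | ~d) = 1111101011111010
  ((~b | ~d) | a) = 1111101011111111
  ((~c | ((d & a) & (c | ~d))) | ((~b | ~d) | a)) = 1111111011111111

((~c | ((d & a) & (c | ~d))) | ((~b | ~d) | a))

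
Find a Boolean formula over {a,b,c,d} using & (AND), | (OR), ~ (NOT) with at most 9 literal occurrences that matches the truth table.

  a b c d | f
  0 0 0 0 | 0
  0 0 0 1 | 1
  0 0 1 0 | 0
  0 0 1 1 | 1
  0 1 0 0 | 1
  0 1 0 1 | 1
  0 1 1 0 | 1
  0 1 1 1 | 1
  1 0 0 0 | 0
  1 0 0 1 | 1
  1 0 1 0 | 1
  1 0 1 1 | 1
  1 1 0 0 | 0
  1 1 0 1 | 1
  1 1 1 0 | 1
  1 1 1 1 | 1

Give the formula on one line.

(((c | ~a) & b) | ((c & a) | d))

  ~a = 1111111100000000
  (c | ~a) = 1111111100110011
  ((c | ~a) & b) = 0000111100000011
  (c & a) = 0000000000110011
  ((c & a) | d) = 0101010101110111
  (((c | ~a) & b) | ((c & a) | d)) = 0101111101110111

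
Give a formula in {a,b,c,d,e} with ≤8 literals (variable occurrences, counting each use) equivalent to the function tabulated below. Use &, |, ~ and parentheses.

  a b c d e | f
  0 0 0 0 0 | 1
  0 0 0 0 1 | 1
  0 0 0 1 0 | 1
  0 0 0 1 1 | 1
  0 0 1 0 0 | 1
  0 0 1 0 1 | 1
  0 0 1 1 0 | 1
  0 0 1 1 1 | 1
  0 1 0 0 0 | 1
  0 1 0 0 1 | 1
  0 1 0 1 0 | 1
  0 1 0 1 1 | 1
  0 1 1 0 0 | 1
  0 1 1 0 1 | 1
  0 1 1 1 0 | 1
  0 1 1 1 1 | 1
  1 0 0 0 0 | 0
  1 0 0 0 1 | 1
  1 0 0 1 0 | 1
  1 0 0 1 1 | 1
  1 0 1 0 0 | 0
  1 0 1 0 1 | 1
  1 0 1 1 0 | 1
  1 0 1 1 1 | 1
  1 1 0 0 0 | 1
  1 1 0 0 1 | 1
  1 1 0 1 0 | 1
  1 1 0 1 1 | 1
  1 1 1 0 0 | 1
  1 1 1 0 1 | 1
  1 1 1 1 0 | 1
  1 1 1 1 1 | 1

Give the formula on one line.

((b | (~a | d)) | ((b | (~e & d)) | e))

  ~a = 11111111111111110000000000000000
  (~a | d) = 11111111111111110011001100110011
  (b | (~a | d)) = 11111111111111110011001111111111
  ~e = 10101010101010101010101010101010
  (~e & d) = 00100010001000100010001000100010
  (b | (~e & d)) = 00100010111111110010001011111111
  ((b | (~e & d)) | e) = 01110111111111110111011111111111
  ((b | (~a | d)) | ((b | (~e & d)) | e)) = 11111111111111110111011111111111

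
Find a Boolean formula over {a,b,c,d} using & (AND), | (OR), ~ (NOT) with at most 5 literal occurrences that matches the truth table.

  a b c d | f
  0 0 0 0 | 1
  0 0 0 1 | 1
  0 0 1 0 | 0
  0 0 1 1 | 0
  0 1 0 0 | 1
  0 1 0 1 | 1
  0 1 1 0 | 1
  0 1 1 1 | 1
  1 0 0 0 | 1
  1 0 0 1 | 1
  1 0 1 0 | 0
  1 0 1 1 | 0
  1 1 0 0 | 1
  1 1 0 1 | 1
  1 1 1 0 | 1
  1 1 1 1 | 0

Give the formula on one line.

(~c | (b & (~d | (b & ~a))))

  ~c = 1100110011001100
  ~d = 1010101010101010
  ~a = 1111111100000000
  (b & ~a) = 0000111100000000
  (~d | (b & ~a)) = 1010111110101010
  (b & (~d | (b & ~a))) = 0000111100001010
  (~c | (b & (~d | (b & ~a)))) = 1100111111001110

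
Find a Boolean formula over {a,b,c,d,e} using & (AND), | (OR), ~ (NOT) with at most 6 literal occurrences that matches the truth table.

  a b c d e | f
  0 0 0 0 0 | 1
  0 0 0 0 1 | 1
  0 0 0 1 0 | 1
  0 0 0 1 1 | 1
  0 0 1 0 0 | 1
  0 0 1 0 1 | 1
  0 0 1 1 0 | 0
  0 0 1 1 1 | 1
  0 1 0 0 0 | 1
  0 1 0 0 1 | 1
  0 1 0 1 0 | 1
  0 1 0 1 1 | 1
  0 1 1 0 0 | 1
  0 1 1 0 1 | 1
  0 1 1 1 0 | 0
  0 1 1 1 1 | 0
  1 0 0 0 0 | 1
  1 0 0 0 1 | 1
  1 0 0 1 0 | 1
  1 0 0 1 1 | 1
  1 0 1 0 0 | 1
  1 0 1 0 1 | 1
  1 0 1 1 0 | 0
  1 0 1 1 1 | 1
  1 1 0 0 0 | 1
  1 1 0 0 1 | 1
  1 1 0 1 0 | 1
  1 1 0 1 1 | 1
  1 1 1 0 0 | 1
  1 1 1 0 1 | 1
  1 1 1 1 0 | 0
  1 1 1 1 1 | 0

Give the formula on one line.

  ~b = 11111111000000001111111100000000
  (~b & c) = 00001111000000000000111100000000
  ((~b & c) & e) = 00000101000000000000010100000000
  ~c = 11110000111100001111000011110000
  ~d = 11001100110011001100110011001100
  (~c | ~d) = 11111100111111001111110011111100
  (((~b & c) & e) | (~c | ~d)) = 11111101111111001111110111111100

(((~b & c) & e) | (~c | ~d))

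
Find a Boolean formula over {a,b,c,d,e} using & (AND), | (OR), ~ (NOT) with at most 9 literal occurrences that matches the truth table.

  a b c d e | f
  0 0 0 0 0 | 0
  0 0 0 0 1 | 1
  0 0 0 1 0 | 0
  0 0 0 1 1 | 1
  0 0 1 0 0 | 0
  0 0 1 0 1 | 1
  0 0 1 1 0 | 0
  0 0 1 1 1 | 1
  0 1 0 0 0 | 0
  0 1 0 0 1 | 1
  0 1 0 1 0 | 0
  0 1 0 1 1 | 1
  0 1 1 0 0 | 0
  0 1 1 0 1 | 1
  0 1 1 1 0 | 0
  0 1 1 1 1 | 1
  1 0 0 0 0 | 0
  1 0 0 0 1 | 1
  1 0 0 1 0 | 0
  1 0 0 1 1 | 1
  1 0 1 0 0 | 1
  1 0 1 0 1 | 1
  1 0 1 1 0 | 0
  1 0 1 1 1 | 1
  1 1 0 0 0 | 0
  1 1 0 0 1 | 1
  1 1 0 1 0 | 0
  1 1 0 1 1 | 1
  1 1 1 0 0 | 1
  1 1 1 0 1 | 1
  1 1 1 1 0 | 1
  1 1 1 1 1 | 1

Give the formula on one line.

((e | ((c & b) & a)) | (~d & (c & a)))

  (c & b) = 00000000000011110000000000001111
  ((c & b) & a) = 00000000000000000000000000001111
  (e | ((c & b) & a)) = 01010101010101010101010101011111
  ~d = 11001100110011001100110011001100
  (c & a) = 00000000000000000000111100001111
  (~d & (c & a)) = 00000000000000000000110000001100
  ((e | ((c & b) & a)) | (~d & (c & a))) = 01010101010101010101110101011111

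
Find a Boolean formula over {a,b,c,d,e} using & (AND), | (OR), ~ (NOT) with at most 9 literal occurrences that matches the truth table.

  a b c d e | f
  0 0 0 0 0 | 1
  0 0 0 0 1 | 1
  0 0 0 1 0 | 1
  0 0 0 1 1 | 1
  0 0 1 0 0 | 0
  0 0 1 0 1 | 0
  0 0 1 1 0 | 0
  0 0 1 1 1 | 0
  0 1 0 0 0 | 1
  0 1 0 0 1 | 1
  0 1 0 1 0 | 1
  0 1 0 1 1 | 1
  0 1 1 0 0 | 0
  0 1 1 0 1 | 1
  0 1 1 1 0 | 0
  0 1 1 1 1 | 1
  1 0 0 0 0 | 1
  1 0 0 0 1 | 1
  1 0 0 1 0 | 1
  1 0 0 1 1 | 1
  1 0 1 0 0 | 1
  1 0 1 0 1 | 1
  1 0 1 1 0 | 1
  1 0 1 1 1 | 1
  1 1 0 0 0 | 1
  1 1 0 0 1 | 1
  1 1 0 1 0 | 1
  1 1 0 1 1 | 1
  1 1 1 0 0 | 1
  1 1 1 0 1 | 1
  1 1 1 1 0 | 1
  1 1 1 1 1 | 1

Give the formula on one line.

((e & (~c | ((b & (d | e)) | (b & c)))) | (~c | a))

  ~c = 11110000111100001111000011110000
  (d | e) = 01110111011101110111011101110111
  (b & (d | e)) = 00000000011101110000000001110111
  (b & c) = 00000000000011110000000000001111
  ((b & (d | e)) | (b & c)) = 00000000011111110000000001111111
  (~c | ((b & (d | e)) | (b & c))) = 11110000111111111111000011111111
  (e & (~c | ((b & (d | e)) | (b & c)))) = 01010000010101010101000001010101
  (~c | a) = 11110000111100001111111111111111
  ((e & (~c | ((b & (d | e)) | (b & c)))) | (~c | a)) = 11110000111101011111111111111111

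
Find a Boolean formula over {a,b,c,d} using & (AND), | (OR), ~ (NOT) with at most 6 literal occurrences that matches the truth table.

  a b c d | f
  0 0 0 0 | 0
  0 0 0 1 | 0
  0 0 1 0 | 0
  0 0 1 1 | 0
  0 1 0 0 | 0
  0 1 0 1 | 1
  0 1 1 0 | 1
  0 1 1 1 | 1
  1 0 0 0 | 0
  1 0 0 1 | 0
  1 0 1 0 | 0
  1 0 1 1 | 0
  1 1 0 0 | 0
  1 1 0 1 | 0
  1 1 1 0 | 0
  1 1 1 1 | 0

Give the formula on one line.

(b & (~a & (d | (c & b))))

  ~a = 1111111100000000
  (c & b) = 0000001100000011
  (d | (c & b)) = 0101011101010111
  (~a & (d | (c & b))) = 0101011100000000
  (b & (~a & (d | (c & b)))) = 0000011100000000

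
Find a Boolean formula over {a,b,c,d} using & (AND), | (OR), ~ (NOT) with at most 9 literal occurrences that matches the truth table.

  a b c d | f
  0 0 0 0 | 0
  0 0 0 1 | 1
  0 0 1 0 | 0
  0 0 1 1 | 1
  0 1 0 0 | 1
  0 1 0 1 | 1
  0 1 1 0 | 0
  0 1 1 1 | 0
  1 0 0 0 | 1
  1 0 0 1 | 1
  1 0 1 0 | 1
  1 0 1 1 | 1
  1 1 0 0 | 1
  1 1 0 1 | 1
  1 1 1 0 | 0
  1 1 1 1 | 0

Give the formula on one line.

  (b | a) = 0000111111111111
  ~c = 1100110011001100
  ((b | a) & ~c) = 0000110011001100
  (a & c) = 0000000000110011
  (d | (a & c)) = 0101010101110111
  (((b | a) & ~c) | (d | (a & c))) = 0101110111111111
  ~b = 1111000011110000
  (~b | ~c) = 1111110011111100
  ((((b | a) & ~c) | (d | (a & c))) & (~b | ~c)) = 0101110011111100

((((b | a) & ~c) | (d | (a & c))) & (~b | ~c))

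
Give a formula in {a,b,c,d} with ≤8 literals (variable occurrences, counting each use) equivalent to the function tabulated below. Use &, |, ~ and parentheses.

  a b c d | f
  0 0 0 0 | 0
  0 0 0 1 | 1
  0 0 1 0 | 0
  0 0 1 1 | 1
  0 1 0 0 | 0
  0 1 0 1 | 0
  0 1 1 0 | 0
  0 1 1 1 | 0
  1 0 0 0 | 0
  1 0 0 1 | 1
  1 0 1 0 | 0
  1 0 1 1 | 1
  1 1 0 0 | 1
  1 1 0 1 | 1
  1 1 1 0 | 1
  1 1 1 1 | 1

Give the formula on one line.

((d | b) & (~b | (a & b)))

  (d | b) = 0101111101011111
  ~b = 1111000011110000
  (a & b) = 0000000000001111
  (~b | (a & b)) = 1111000011111111
  ((d | b) & (~b | (a & b))) = 0101000001011111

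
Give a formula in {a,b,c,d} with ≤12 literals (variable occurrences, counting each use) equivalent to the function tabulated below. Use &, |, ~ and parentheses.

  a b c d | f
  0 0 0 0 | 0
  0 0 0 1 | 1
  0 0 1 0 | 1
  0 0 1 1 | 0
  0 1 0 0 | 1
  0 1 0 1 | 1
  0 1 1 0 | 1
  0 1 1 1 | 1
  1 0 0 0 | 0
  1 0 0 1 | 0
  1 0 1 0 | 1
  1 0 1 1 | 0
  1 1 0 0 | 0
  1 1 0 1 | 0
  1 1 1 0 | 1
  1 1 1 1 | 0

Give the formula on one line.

((~d & (d | c)) | (~a & (((~c & d) & ~b) | (b | a))))

  ~d = 1010101010101010
  (d | c) = 0111011101110111
  (~d & (d | c)) = 0010001000100010
  ~a = 1111111100000000
  ~c = 1100110011001100
  (~c & d) = 0100010001000100
  ~b = 1111000011110000
  ((~c & d) & ~b) = 0100000001000000
  (b | a) = 0000111111111111
  (((~c & d) & ~b) | (b | a)) = 0100111111111111
  (~a & (((~c & d) & ~b) | (b | a))) = 0100111100000000
  ((~d & (d | c)) | (~a & (((~c & d) & ~b) | (b | a)))) = 0110111100100010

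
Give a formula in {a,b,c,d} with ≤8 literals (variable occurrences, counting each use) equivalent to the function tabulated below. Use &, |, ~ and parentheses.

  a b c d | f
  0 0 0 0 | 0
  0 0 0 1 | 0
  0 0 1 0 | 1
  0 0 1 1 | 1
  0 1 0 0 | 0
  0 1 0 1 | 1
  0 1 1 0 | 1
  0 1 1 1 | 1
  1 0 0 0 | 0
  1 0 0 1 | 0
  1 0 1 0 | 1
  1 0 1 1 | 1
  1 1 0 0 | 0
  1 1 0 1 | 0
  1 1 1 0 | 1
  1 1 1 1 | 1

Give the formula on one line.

(((~a & d) & ((b & d) & ~c)) | c)

  ~a = 1111111100000000
  (~a & d) = 0101010100000000
  (b & d) = 0000010100000101
  ~c = 1100110011001100
  ((b & d) & ~c) = 0000010000000100
  ((~a & d) & ((b & d) & ~c)) = 0000010000000000
  (((~a & d) & ((b & d) & ~c)) | c) = 0011011100110011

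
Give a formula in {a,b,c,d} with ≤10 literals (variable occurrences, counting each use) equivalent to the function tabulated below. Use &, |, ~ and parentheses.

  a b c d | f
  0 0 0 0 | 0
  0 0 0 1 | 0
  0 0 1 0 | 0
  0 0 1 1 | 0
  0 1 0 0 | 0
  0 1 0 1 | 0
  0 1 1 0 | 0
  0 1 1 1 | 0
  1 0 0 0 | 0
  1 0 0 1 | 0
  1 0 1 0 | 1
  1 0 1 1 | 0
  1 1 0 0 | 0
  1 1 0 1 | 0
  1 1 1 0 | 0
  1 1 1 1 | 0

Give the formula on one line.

  ~b = 1111000011110000
  ~c = 1100110011001100
  (~b | ~c) = 1111110011111100
  (c & (~b | ~c)) = 0011000000110000
  (a | b) = 0000111111111111
  (d | ~c) = 1101110111011101
  (a | (d | ~c)) = 1101110111111111
  ~d = 1010101010101010
  ((a | (d | ~c)) & ~d) = 1000100010101010
  ((a | b) & ((a | (d | ~c)) & ~d)) = 0000100010101010
  ((c & (~b | ~c)) & ((a | b) & ((a | (d | ~c)) & ~d))) = 0000000000100000

((c & (~b | ~c)) & ((a | b) & ((a | (d | ~c)) & ~d)))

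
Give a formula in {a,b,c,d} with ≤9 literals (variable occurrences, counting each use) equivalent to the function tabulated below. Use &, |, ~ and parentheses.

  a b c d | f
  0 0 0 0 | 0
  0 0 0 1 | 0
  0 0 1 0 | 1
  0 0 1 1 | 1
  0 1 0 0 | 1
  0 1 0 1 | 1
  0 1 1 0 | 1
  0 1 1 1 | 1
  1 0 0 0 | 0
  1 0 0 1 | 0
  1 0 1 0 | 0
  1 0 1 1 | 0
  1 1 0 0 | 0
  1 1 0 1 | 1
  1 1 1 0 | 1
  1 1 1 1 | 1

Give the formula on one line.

((((~b | c) | (d | (b & ~a))) & b) | ((b | ~a) & c))

  ~b = 1111000011110000
  (~b | c) = 1111001111110011
  ~a = 1111111100000000
  (b & ~a) = 0000111100000000
  (d | (b & ~a)) = 0101111101010101
  ((~b | c) | (d | (b & ~a))) = 1111111111110111
  (((~b | c) | (d | (b & ~a))) & b) = 0000111100000111
  (b | ~a) = 1111111100001111
  ((b | ~a) & c) = 0011001100000011
  ((((~b | c) | (d | (b & ~a))) & b) | ((b | ~a) & c)) = 0011111100000111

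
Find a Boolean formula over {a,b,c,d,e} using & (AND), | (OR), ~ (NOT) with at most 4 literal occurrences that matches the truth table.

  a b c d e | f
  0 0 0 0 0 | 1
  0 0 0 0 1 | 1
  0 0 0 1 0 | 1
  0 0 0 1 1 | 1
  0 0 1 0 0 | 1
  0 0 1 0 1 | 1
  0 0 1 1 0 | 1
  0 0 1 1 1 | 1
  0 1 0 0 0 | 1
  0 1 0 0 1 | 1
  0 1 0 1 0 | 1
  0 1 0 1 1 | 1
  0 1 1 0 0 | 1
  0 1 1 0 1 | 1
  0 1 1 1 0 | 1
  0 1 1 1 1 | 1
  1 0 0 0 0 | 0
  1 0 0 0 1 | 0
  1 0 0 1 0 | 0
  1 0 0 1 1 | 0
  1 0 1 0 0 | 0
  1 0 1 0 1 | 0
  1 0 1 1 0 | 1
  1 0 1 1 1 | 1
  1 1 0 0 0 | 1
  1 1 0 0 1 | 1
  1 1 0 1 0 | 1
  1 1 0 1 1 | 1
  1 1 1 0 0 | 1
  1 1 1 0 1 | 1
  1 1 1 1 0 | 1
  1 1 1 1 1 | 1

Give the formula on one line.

(b | (~a | (c & d)))

  ~a = 11111111111111110000000000000000
  (c & d) = 00000011000000110000001100000011
  (~a | (c & d)) = 11111111111111110000001100000011
  (b | (~a | (c & d))) = 11111111111111110000001111111111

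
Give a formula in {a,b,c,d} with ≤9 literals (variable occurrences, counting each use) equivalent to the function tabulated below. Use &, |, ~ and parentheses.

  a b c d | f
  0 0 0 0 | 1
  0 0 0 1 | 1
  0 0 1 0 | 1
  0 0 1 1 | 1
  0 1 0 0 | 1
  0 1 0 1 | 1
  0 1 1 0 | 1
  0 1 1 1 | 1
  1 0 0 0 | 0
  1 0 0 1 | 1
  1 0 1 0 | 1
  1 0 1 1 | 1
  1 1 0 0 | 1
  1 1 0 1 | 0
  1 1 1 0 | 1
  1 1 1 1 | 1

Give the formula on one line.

  ~a = 1111111100000000
  (c | ~a) = 1111111100110011
  ~b = 1111000011110000
  (d & ~b) = 0101000001010000
  ((d & ~b) & a) = 0000000001010000
  ~d = 1010101010101010
  (b & ~d) = 0000101000001010
  (((d & ~b) & a) | (b & ~d)) = 0000101001011010
  ~c = 1100110011001100
  ((((d & ~b) & a) | (b & ~d)) & ~c) = 0000100001001000
  ((c | ~a) | ((((d & ~b) & a) | (b & ~d)) & ~c)) = 1111111101111011

((c | ~a) | ((((d & ~b) & a) | (b & ~d)) & ~c))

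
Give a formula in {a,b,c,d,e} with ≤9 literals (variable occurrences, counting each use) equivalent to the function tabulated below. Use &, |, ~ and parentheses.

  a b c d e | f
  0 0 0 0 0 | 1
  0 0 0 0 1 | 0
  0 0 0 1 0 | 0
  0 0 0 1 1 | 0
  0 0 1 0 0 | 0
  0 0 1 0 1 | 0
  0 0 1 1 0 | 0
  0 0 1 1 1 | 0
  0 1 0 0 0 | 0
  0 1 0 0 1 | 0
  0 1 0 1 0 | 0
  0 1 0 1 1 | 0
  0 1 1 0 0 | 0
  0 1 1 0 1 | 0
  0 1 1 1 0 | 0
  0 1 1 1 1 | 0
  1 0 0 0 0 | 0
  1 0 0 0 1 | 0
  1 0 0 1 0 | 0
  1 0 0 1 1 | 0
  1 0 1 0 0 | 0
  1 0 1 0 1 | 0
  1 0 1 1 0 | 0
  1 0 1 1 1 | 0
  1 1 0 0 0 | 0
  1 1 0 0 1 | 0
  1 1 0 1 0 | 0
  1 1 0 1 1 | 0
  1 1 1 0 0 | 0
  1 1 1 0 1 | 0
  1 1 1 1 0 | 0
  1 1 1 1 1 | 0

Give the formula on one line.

  ~e = 10101010101010101010101010101010
  (~e | d) = 10111011101110111011101110111011
  ~b = 11111111000000001111111100000000
  (e | ~b) = 11111111010101011111111101010101
  ~a = 11111111111111110000000000000000
  ((e | ~b) & ~a) = 11111111010101010000000000000000
  ((~e | d) & ((e | ~b) & ~a)) = 10111011000100010000000000000000
  ~c = 11110000111100001111000011110000
  ~d = 11001100110011001100110011001100
  (~c & ~d) = 11000000110000001100000011000000
  (((~e | d) & ((e | ~b) & ~a)) & (~c & ~d)) = 10000000000000000000000000000000

(((~e | d) & ((e | ~b) & ~a)) & (~c & ~d))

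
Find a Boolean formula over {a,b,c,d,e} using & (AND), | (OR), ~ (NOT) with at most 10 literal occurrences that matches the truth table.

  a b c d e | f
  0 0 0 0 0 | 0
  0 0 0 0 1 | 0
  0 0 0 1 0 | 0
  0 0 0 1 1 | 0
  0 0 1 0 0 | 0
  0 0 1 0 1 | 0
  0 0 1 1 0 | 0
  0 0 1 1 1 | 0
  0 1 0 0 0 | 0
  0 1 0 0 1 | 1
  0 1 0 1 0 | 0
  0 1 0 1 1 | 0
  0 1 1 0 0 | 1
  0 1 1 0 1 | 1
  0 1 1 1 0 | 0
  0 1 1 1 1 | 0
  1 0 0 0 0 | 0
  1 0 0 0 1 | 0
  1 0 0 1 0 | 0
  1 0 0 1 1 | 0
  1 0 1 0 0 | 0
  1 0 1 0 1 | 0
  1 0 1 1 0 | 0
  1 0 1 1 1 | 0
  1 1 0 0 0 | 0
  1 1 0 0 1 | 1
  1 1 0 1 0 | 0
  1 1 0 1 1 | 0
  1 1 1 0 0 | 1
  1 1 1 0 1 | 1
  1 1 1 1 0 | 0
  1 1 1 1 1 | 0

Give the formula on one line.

((~d & b) & (((c | (e & b)) & ~c) | (c | d)))

  ~d = 11001100110011001100110011001100
  (~d & b) = 00000000110011000000000011001100
  (e & b) = 00000000010101010000000001010101
  (c | (e & b)) = 00001111010111110000111101011111
  ~c = 11110000111100001111000011110000
  ((c | (e & b)) & ~c) = 00000000010100000000000001010000
  (c | d) = 00111111001111110011111100111111
  (((c | (e & b)) & ~c) | (c | d)) = 00111111011111110011111101111111
  ((~d & b) & (((c | (e & b)) & ~c) | (c | d))) = 00000000010011000000000001001100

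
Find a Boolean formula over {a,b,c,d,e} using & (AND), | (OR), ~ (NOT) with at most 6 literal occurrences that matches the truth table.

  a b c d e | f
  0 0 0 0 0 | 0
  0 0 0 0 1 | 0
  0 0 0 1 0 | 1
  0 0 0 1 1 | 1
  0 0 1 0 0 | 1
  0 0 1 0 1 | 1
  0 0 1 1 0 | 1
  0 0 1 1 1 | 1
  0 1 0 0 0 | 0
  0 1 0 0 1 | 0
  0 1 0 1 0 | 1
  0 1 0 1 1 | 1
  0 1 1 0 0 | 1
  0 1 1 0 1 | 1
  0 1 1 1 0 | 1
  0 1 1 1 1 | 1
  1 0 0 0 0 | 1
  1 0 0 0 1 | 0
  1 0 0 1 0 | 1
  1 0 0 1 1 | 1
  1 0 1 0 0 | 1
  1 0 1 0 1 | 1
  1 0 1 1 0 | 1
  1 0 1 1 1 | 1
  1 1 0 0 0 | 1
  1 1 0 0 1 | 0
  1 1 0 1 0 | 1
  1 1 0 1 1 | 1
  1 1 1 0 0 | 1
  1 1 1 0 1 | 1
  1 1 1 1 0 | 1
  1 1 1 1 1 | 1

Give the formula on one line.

  ~e = 10101010101010101010101010101010
  (a & ~e) = 00000000000000001010101010101010
  (d | (a & ~e)) = 00110011001100111011101110111011
  (c | (d | (a & ~e))) = 00111111001111111011111110111111

(c | (d | (a & ~e)))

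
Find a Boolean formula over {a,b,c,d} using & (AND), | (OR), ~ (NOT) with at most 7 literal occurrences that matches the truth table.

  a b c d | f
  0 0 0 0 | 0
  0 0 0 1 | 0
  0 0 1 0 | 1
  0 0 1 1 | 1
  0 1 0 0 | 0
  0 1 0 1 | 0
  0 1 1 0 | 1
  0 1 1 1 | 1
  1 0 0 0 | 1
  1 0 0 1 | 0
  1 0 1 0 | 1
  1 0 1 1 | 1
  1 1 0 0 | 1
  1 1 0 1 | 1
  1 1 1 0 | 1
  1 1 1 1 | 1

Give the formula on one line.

(((((~d & c) | a) & b) | (a & ~d)) | c)

  ~d = 1010101010101010
  (~d & c) = 0010001000100010
  ((~d & c) | a) = 0010001011111111
  (((~d & c) | a) & b) = 0000001000001111
  (a & ~d) = 0000000010101010
  ((((~d & c) | a) & b) | (a & ~d)) = 0000001010101111
  (((((~d & c) | a) & b) | (a & ~d)) | c) = 0011001110111111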